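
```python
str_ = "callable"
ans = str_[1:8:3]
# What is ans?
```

str_ has length 8. The slice str_[1:8:3] selects indices [1, 4, 7] (1->'a', 4->'a', 7->'e'), giving 'aae'.

'aae'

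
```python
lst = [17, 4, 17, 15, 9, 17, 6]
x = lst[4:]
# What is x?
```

lst has length 7. The slice lst[4:] selects indices [4, 5, 6] (4->9, 5->17, 6->6), giving [9, 17, 6].

[9, 17, 6]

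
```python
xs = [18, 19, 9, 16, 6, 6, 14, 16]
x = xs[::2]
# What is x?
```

xs has length 8. The slice xs[::2] selects indices [0, 2, 4, 6] (0->18, 2->9, 4->6, 6->14), giving [18, 9, 6, 14].

[18, 9, 6, 14]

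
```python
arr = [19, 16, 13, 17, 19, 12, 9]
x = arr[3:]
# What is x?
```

arr has length 7. The slice arr[3:] selects indices [3, 4, 5, 6] (3->17, 4->19, 5->12, 6->9), giving [17, 19, 12, 9].

[17, 19, 12, 9]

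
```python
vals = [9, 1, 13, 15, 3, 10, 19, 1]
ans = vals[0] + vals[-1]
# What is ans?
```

vals has length 8. vals[0] = 9.
vals has length 8. Negative index -1 maps to positive index 8 + (-1) = 7. vals[7] = 1.
Sum: 9 + 1 = 10.

10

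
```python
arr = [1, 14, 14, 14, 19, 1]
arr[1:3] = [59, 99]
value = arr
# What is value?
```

arr starts as [1, 14, 14, 14, 19, 1] (length 6). The slice arr[1:3] covers indices [1, 2] with values [14, 14]. Replacing that slice with [59, 99] (same length) produces [1, 59, 99, 14, 19, 1].

[1, 59, 99, 14, 19, 1]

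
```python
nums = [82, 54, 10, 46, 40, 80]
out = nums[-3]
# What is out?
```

nums has length 6. Negative index -3 maps to positive index 6 + (-3) = 3. nums[3] = 46.

46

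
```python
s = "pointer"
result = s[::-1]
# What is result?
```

s has length 7. The slice s[::-1] selects indices [6, 5, 4, 3, 2, 1, 0] (6->'r', 5->'e', 4->'t', 3->'n', 2->'i', 1->'o', 0->'p'), giving 'retniop'.

'retniop'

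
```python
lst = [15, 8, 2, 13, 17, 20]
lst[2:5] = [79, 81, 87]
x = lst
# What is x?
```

lst starts as [15, 8, 2, 13, 17, 20] (length 6). The slice lst[2:5] covers indices [2, 3, 4] with values [2, 13, 17]. Replacing that slice with [79, 81, 87] (same length) produces [15, 8, 79, 81, 87, 20].

[15, 8, 79, 81, 87, 20]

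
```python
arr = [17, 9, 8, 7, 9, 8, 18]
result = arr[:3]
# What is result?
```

arr has length 7. The slice arr[:3] selects indices [0, 1, 2] (0->17, 1->9, 2->8), giving [17, 9, 8].

[17, 9, 8]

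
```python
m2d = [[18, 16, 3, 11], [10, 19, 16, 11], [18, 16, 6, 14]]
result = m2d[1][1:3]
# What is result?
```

m2d[1] = [10, 19, 16, 11]. m2d[1] has length 4. The slice m2d[1][1:3] selects indices [1, 2] (1->19, 2->16), giving [19, 16].

[19, 16]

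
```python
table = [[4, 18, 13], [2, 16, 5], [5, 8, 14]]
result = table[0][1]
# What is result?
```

table[0] = [4, 18, 13]. Taking column 1 of that row yields 18.

18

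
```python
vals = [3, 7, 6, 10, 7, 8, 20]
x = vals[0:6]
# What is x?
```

vals has length 7. The slice vals[0:6] selects indices [0, 1, 2, 3, 4, 5] (0->3, 1->7, 2->6, 3->10, 4->7, 5->8), giving [3, 7, 6, 10, 7, 8].

[3, 7, 6, 10, 7, 8]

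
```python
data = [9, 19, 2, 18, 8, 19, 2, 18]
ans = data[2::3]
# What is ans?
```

data has length 8. The slice data[2::3] selects indices [2, 5] (2->2, 5->19), giving [2, 19].

[2, 19]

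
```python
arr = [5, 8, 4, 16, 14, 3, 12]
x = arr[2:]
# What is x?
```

arr has length 7. The slice arr[2:] selects indices [2, 3, 4, 5, 6] (2->4, 3->16, 4->14, 5->3, 6->12), giving [4, 16, 14, 3, 12].

[4, 16, 14, 3, 12]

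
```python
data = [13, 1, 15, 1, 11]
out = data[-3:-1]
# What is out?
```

data has length 5. The slice data[-3:-1] selects indices [2, 3] (2->15, 3->1), giving [15, 1].

[15, 1]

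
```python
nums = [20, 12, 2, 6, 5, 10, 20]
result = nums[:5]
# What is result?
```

nums has length 7. The slice nums[:5] selects indices [0, 1, 2, 3, 4] (0->20, 1->12, 2->2, 3->6, 4->5), giving [20, 12, 2, 6, 5].

[20, 12, 2, 6, 5]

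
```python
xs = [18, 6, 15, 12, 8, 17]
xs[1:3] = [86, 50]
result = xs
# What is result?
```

xs starts as [18, 6, 15, 12, 8, 17] (length 6). The slice xs[1:3] covers indices [1, 2] with values [6, 15]. Replacing that slice with [86, 50] (same length) produces [18, 86, 50, 12, 8, 17].

[18, 86, 50, 12, 8, 17]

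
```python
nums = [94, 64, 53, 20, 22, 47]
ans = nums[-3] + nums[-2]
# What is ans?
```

nums has length 6. Negative index -3 maps to positive index 6 + (-3) = 3. nums[3] = 20.
nums has length 6. Negative index -2 maps to positive index 6 + (-2) = 4. nums[4] = 22.
Sum: 20 + 22 = 42.

42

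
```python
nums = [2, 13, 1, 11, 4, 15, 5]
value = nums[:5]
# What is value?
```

nums has length 7. The slice nums[:5] selects indices [0, 1, 2, 3, 4] (0->2, 1->13, 2->1, 3->11, 4->4), giving [2, 13, 1, 11, 4].

[2, 13, 1, 11, 4]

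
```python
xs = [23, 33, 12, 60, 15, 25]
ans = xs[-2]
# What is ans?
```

xs has length 6. Negative index -2 maps to positive index 6 + (-2) = 4. xs[4] = 15.

15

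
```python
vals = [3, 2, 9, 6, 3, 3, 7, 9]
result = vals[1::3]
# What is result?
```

vals has length 8. The slice vals[1::3] selects indices [1, 4, 7] (1->2, 4->3, 7->9), giving [2, 3, 9].

[2, 3, 9]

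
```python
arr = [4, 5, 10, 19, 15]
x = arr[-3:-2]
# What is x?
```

arr has length 5. The slice arr[-3:-2] selects indices [2] (2->10), giving [10].

[10]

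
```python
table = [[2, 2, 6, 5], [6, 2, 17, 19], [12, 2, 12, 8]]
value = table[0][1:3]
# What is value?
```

table[0] = [2, 2, 6, 5]. table[0] has length 4. The slice table[0][1:3] selects indices [1, 2] (1->2, 2->6), giving [2, 6].

[2, 6]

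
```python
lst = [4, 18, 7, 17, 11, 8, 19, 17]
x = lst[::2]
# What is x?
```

lst has length 8. The slice lst[::2] selects indices [0, 2, 4, 6] (0->4, 2->7, 4->11, 6->19), giving [4, 7, 11, 19].

[4, 7, 11, 19]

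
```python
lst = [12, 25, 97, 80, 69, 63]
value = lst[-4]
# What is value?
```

lst has length 6. Negative index -4 maps to positive index 6 + (-4) = 2. lst[2] = 97.

97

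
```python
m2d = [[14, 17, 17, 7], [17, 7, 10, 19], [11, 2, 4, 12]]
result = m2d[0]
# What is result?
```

m2d has 3 rows. Row 0 is [14, 17, 17, 7].

[14, 17, 17, 7]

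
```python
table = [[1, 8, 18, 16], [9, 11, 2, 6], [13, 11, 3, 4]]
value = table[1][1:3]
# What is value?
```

table[1] = [9, 11, 2, 6]. table[1] has length 4. The slice table[1][1:3] selects indices [1, 2] (1->11, 2->2), giving [11, 2].

[11, 2]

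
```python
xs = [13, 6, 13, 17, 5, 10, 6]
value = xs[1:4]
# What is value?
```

xs has length 7. The slice xs[1:4] selects indices [1, 2, 3] (1->6, 2->13, 3->17), giving [6, 13, 17].

[6, 13, 17]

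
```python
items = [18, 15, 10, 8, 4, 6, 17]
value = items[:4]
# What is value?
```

items has length 7. The slice items[:4] selects indices [0, 1, 2, 3] (0->18, 1->15, 2->10, 3->8), giving [18, 15, 10, 8].

[18, 15, 10, 8]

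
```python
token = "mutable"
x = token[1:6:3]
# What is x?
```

token has length 7. The slice token[1:6:3] selects indices [1, 4] (1->'u', 4->'b'), giving 'ub'.

'ub'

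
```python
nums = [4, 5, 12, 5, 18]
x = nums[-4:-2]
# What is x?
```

nums has length 5. The slice nums[-4:-2] selects indices [1, 2] (1->5, 2->12), giving [5, 12].

[5, 12]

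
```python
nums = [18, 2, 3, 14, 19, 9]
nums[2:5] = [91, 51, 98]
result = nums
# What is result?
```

nums starts as [18, 2, 3, 14, 19, 9] (length 6). The slice nums[2:5] covers indices [2, 3, 4] with values [3, 14, 19]. Replacing that slice with [91, 51, 98] (same length) produces [18, 2, 91, 51, 98, 9].

[18, 2, 91, 51, 98, 9]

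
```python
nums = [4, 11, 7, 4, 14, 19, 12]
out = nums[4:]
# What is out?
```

nums has length 7. The slice nums[4:] selects indices [4, 5, 6] (4->14, 5->19, 6->12), giving [14, 19, 12].

[14, 19, 12]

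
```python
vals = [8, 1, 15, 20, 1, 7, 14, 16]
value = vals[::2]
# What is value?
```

vals has length 8. The slice vals[::2] selects indices [0, 2, 4, 6] (0->8, 2->15, 4->1, 6->14), giving [8, 15, 1, 14].

[8, 15, 1, 14]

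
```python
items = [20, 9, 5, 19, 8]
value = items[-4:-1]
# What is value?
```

items has length 5. The slice items[-4:-1] selects indices [1, 2, 3] (1->9, 2->5, 3->19), giving [9, 5, 19].

[9, 5, 19]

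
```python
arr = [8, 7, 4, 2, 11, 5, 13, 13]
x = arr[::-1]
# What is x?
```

arr has length 8. The slice arr[::-1] selects indices [7, 6, 5, 4, 3, 2, 1, 0] (7->13, 6->13, 5->5, 4->11, 3->2, 2->4, 1->7, 0->8), giving [13, 13, 5, 11, 2, 4, 7, 8].

[13, 13, 5, 11, 2, 4, 7, 8]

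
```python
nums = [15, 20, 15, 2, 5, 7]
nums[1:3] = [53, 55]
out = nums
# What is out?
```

nums starts as [15, 20, 15, 2, 5, 7] (length 6). The slice nums[1:3] covers indices [1, 2] with values [20, 15]. Replacing that slice with [53, 55] (same length) produces [15, 53, 55, 2, 5, 7].

[15, 53, 55, 2, 5, 7]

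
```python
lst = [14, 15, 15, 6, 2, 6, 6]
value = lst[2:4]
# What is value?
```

lst has length 7. The slice lst[2:4] selects indices [2, 3] (2->15, 3->6), giving [15, 6].

[15, 6]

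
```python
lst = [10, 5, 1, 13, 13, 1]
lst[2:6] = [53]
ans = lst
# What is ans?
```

lst starts as [10, 5, 1, 13, 13, 1] (length 6). The slice lst[2:6] covers indices [2, 3, 4, 5] with values [1, 13, 13, 1]. Replacing that slice with [53] (different length) produces [10, 5, 53].

[10, 5, 53]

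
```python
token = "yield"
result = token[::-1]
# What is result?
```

token has length 5. The slice token[::-1] selects indices [4, 3, 2, 1, 0] (4->'d', 3->'l', 2->'e', 1->'i', 0->'y'), giving 'dleiy'.

'dleiy'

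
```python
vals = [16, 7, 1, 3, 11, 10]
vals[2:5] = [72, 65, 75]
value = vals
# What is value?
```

vals starts as [16, 7, 1, 3, 11, 10] (length 6). The slice vals[2:5] covers indices [2, 3, 4] with values [1, 3, 11]. Replacing that slice with [72, 65, 75] (same length) produces [16, 7, 72, 65, 75, 10].

[16, 7, 72, 65, 75, 10]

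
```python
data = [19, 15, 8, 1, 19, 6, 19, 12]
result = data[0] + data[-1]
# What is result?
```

data has length 8. data[0] = 19.
data has length 8. Negative index -1 maps to positive index 8 + (-1) = 7. data[7] = 12.
Sum: 19 + 12 = 31.

31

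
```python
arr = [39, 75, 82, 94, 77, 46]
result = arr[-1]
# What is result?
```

arr has length 6. Negative index -1 maps to positive index 6 + (-1) = 5. arr[5] = 46.

46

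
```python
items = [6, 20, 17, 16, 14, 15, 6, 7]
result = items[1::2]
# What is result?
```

items has length 8. The slice items[1::2] selects indices [1, 3, 5, 7] (1->20, 3->16, 5->15, 7->7), giving [20, 16, 15, 7].

[20, 16, 15, 7]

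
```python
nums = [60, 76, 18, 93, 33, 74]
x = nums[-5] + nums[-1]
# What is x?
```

nums has length 6. Negative index -5 maps to positive index 6 + (-5) = 1. nums[1] = 76.
nums has length 6. Negative index -1 maps to positive index 6 + (-1) = 5. nums[5] = 74.
Sum: 76 + 74 = 150.

150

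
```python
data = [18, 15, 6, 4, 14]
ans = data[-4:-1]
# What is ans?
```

data has length 5. The slice data[-4:-1] selects indices [1, 2, 3] (1->15, 2->6, 3->4), giving [15, 6, 4].

[15, 6, 4]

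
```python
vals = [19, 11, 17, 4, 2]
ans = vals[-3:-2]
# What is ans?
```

vals has length 5. The slice vals[-3:-2] selects indices [2] (2->17), giving [17].

[17]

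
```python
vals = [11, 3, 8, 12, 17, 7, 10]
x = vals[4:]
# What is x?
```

vals has length 7. The slice vals[4:] selects indices [4, 5, 6] (4->17, 5->7, 6->10), giving [17, 7, 10].

[17, 7, 10]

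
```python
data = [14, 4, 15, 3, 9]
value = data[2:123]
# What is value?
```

data has length 5. The slice data[2:123] selects indices [2, 3, 4] (2->15, 3->3, 4->9), giving [15, 3, 9].

[15, 3, 9]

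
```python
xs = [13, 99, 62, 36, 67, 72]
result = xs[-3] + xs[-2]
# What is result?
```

xs has length 6. Negative index -3 maps to positive index 6 + (-3) = 3. xs[3] = 36.
xs has length 6. Negative index -2 maps to positive index 6 + (-2) = 4. xs[4] = 67.
Sum: 36 + 67 = 103.

103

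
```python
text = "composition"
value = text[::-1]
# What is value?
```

text has length 11. The slice text[::-1] selects indices [10, 9, 8, 7, 6, 5, 4, 3, 2, 1, 0] (10->'n', 9->'o', 8->'i', 7->'t', 6->'i', 5->'s', 4->'o', 3->'p', 2->'m', 1->'o', 0->'c'), giving 'noitisopmoc'.

'noitisopmoc'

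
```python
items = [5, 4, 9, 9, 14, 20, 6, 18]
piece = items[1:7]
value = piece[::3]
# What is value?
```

items has length 8. The slice items[1:7] selects indices [1, 2, 3, 4, 5, 6] (1->4, 2->9, 3->9, 4->14, 5->20, 6->6), giving [4, 9, 9, 14, 20, 6]. So piece = [4, 9, 9, 14, 20, 6]. piece has length 6. The slice piece[::3] selects indices [0, 3] (0->4, 3->14), giving [4, 14].

[4, 14]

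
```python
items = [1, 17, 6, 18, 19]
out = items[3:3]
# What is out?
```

items has length 5. The slice items[3:3] resolves to an empty index range, so the result is [].

[]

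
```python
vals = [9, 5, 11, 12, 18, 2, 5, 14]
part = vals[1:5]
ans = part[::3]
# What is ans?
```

vals has length 8. The slice vals[1:5] selects indices [1, 2, 3, 4] (1->5, 2->11, 3->12, 4->18), giving [5, 11, 12, 18]. So part = [5, 11, 12, 18]. part has length 4. The slice part[::3] selects indices [0, 3] (0->5, 3->18), giving [5, 18].

[5, 18]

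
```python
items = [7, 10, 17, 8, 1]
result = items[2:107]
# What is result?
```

items has length 5. The slice items[2:107] selects indices [2, 3, 4] (2->17, 3->8, 4->1), giving [17, 8, 1].

[17, 8, 1]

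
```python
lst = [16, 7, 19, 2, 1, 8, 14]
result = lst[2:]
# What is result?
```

lst has length 7. The slice lst[2:] selects indices [2, 3, 4, 5, 6] (2->19, 3->2, 4->1, 5->8, 6->14), giving [19, 2, 1, 8, 14].

[19, 2, 1, 8, 14]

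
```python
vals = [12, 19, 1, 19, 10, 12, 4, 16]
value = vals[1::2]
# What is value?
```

vals has length 8. The slice vals[1::2] selects indices [1, 3, 5, 7] (1->19, 3->19, 5->12, 7->16), giving [19, 19, 12, 16].

[19, 19, 12, 16]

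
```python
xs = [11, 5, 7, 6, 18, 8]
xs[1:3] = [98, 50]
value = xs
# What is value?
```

xs starts as [11, 5, 7, 6, 18, 8] (length 6). The slice xs[1:3] covers indices [1, 2] with values [5, 7]. Replacing that slice with [98, 50] (same length) produces [11, 98, 50, 6, 18, 8].

[11, 98, 50, 6, 18, 8]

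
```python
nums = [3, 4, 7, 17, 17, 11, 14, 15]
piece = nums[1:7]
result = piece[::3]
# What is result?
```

nums has length 8. The slice nums[1:7] selects indices [1, 2, 3, 4, 5, 6] (1->4, 2->7, 3->17, 4->17, 5->11, 6->14), giving [4, 7, 17, 17, 11, 14]. So piece = [4, 7, 17, 17, 11, 14]. piece has length 6. The slice piece[::3] selects indices [0, 3] (0->4, 3->17), giving [4, 17].

[4, 17]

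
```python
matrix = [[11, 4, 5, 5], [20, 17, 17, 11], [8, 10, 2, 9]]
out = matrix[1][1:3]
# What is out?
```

matrix[1] = [20, 17, 17, 11]. matrix[1] has length 4. The slice matrix[1][1:3] selects indices [1, 2] (1->17, 2->17), giving [17, 17].

[17, 17]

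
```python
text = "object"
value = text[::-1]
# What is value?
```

text has length 6. The slice text[::-1] selects indices [5, 4, 3, 2, 1, 0] (5->'t', 4->'c', 3->'e', 2->'j', 1->'b', 0->'o'), giving 'tcejbo'.

'tcejbo'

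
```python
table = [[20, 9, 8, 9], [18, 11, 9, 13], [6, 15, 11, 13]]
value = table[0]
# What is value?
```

table has 3 rows. Row 0 is [20, 9, 8, 9].

[20, 9, 8, 9]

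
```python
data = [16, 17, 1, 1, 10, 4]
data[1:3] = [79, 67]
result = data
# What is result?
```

data starts as [16, 17, 1, 1, 10, 4] (length 6). The slice data[1:3] covers indices [1, 2] with values [17, 1]. Replacing that slice with [79, 67] (same length) produces [16, 79, 67, 1, 10, 4].

[16, 79, 67, 1, 10, 4]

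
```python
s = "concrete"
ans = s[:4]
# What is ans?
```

s has length 8. The slice s[:4] selects indices [0, 1, 2, 3] (0->'c', 1->'o', 2->'n', 3->'c'), giving 'conc'.

'conc'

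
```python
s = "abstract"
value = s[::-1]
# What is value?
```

s has length 8. The slice s[::-1] selects indices [7, 6, 5, 4, 3, 2, 1, 0] (7->'t', 6->'c', 5->'a', 4->'r', 3->'t', 2->'s', 1->'b', 0->'a'), giving 'tcartsba'.

'tcartsba'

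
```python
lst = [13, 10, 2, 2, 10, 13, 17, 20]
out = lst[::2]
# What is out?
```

lst has length 8. The slice lst[::2] selects indices [0, 2, 4, 6] (0->13, 2->2, 4->10, 6->17), giving [13, 2, 10, 17].

[13, 2, 10, 17]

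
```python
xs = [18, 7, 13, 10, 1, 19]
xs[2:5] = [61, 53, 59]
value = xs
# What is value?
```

xs starts as [18, 7, 13, 10, 1, 19] (length 6). The slice xs[2:5] covers indices [2, 3, 4] with values [13, 10, 1]. Replacing that slice with [61, 53, 59] (same length) produces [18, 7, 61, 53, 59, 19].

[18, 7, 61, 53, 59, 19]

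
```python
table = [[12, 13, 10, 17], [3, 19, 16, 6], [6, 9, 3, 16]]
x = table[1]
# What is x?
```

table has 3 rows. Row 1 is [3, 19, 16, 6].

[3, 19, 16, 6]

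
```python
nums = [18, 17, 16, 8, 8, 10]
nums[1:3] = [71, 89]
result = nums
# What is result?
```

nums starts as [18, 17, 16, 8, 8, 10] (length 6). The slice nums[1:3] covers indices [1, 2] with values [17, 16]. Replacing that slice with [71, 89] (same length) produces [18, 71, 89, 8, 8, 10].

[18, 71, 89, 8, 8, 10]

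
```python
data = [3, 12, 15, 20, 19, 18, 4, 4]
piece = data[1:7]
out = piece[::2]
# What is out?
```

data has length 8. The slice data[1:7] selects indices [1, 2, 3, 4, 5, 6] (1->12, 2->15, 3->20, 4->19, 5->18, 6->4), giving [12, 15, 20, 19, 18, 4]. So piece = [12, 15, 20, 19, 18, 4]. piece has length 6. The slice piece[::2] selects indices [0, 2, 4] (0->12, 2->20, 4->18), giving [12, 20, 18].

[12, 20, 18]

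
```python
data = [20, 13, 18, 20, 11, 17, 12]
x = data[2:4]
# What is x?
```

data has length 7. The slice data[2:4] selects indices [2, 3] (2->18, 3->20), giving [18, 20].

[18, 20]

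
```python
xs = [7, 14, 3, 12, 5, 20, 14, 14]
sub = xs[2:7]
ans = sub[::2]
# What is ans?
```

xs has length 8. The slice xs[2:7] selects indices [2, 3, 4, 5, 6] (2->3, 3->12, 4->5, 5->20, 6->14), giving [3, 12, 5, 20, 14]. So sub = [3, 12, 5, 20, 14]. sub has length 5. The slice sub[::2] selects indices [0, 2, 4] (0->3, 2->5, 4->14), giving [3, 5, 14].

[3, 5, 14]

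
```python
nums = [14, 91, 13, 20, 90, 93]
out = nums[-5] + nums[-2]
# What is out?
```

nums has length 6. Negative index -5 maps to positive index 6 + (-5) = 1. nums[1] = 91.
nums has length 6. Negative index -2 maps to positive index 6 + (-2) = 4. nums[4] = 90.
Sum: 91 + 90 = 181.

181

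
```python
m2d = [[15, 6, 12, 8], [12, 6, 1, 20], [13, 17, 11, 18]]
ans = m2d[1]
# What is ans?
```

m2d has 3 rows. Row 1 is [12, 6, 1, 20].

[12, 6, 1, 20]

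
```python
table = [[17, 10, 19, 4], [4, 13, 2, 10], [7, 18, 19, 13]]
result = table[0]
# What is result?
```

table has 3 rows. Row 0 is [17, 10, 19, 4].

[17, 10, 19, 4]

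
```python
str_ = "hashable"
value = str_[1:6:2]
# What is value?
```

str_ has length 8. The slice str_[1:6:2] selects indices [1, 3, 5] (1->'a', 3->'h', 5->'b'), giving 'ahb'.

'ahb'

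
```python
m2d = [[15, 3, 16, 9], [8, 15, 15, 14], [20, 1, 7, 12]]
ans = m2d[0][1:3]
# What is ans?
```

m2d[0] = [15, 3, 16, 9]. m2d[0] has length 4. The slice m2d[0][1:3] selects indices [1, 2] (1->3, 2->16), giving [3, 16].

[3, 16]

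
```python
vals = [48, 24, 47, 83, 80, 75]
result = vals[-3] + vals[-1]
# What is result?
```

vals has length 6. Negative index -3 maps to positive index 6 + (-3) = 3. vals[3] = 83.
vals has length 6. Negative index -1 maps to positive index 6 + (-1) = 5. vals[5] = 75.
Sum: 83 + 75 = 158.

158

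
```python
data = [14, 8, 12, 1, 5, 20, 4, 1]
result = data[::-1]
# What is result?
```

data has length 8. The slice data[::-1] selects indices [7, 6, 5, 4, 3, 2, 1, 0] (7->1, 6->4, 5->20, 4->5, 3->1, 2->12, 1->8, 0->14), giving [1, 4, 20, 5, 1, 12, 8, 14].

[1, 4, 20, 5, 1, 12, 8, 14]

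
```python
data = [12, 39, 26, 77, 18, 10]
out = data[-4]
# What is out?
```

data has length 6. Negative index -4 maps to positive index 6 + (-4) = 2. data[2] = 26.

26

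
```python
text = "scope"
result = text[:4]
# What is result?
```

text has length 5. The slice text[:4] selects indices [0, 1, 2, 3] (0->'s', 1->'c', 2->'o', 3->'p'), giving 'scop'.

'scop'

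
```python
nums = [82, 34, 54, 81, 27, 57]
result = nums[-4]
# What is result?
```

nums has length 6. Negative index -4 maps to positive index 6 + (-4) = 2. nums[2] = 54.

54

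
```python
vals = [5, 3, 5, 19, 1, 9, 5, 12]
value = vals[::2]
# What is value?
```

vals has length 8. The slice vals[::2] selects indices [0, 2, 4, 6] (0->5, 2->5, 4->1, 6->5), giving [5, 5, 1, 5].

[5, 5, 1, 5]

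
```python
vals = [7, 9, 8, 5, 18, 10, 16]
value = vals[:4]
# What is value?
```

vals has length 7. The slice vals[:4] selects indices [0, 1, 2, 3] (0->7, 1->9, 2->8, 3->5), giving [7, 9, 8, 5].

[7, 9, 8, 5]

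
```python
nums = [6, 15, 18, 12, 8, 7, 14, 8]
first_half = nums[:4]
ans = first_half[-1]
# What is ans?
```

nums has length 8. The slice nums[:4] selects indices [0, 1, 2, 3] (0->6, 1->15, 2->18, 3->12), giving [6, 15, 18, 12]. So first_half = [6, 15, 18, 12]. Then first_half[-1] = 12.

12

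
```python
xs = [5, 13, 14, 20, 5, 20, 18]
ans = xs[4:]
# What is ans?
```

xs has length 7. The slice xs[4:] selects indices [4, 5, 6] (4->5, 5->20, 6->18), giving [5, 20, 18].

[5, 20, 18]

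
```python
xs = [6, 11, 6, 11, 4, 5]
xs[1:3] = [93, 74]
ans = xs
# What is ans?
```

xs starts as [6, 11, 6, 11, 4, 5] (length 6). The slice xs[1:3] covers indices [1, 2] with values [11, 6]. Replacing that slice with [93, 74] (same length) produces [6, 93, 74, 11, 4, 5].

[6, 93, 74, 11, 4, 5]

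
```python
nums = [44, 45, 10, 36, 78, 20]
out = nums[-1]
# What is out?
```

nums has length 6. Negative index -1 maps to positive index 6 + (-1) = 5. nums[5] = 20.

20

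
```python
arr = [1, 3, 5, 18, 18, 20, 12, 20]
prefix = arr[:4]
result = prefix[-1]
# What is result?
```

arr has length 8. The slice arr[:4] selects indices [0, 1, 2, 3] (0->1, 1->3, 2->5, 3->18), giving [1, 3, 5, 18]. So prefix = [1, 3, 5, 18]. Then prefix[-1] = 18.

18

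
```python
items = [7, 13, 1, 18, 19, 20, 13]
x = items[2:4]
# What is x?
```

items has length 7. The slice items[2:4] selects indices [2, 3] (2->1, 3->18), giving [1, 18].

[1, 18]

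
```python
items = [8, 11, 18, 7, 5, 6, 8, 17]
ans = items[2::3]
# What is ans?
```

items has length 8. The slice items[2::3] selects indices [2, 5] (2->18, 5->6), giving [18, 6].

[18, 6]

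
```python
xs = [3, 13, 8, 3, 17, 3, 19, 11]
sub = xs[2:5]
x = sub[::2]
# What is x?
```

xs has length 8. The slice xs[2:5] selects indices [2, 3, 4] (2->8, 3->3, 4->17), giving [8, 3, 17]. So sub = [8, 3, 17]. sub has length 3. The slice sub[::2] selects indices [0, 2] (0->8, 2->17), giving [8, 17].

[8, 17]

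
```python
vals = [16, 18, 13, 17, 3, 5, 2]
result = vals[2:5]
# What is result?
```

vals has length 7. The slice vals[2:5] selects indices [2, 3, 4] (2->13, 3->17, 4->3), giving [13, 17, 3].

[13, 17, 3]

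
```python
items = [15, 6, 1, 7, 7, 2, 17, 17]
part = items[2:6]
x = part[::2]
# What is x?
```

items has length 8. The slice items[2:6] selects indices [2, 3, 4, 5] (2->1, 3->7, 4->7, 5->2), giving [1, 7, 7, 2]. So part = [1, 7, 7, 2]. part has length 4. The slice part[::2] selects indices [0, 2] (0->1, 2->7), giving [1, 7].

[1, 7]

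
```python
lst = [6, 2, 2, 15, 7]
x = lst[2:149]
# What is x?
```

lst has length 5. The slice lst[2:149] selects indices [2, 3, 4] (2->2, 3->15, 4->7), giving [2, 15, 7].

[2, 15, 7]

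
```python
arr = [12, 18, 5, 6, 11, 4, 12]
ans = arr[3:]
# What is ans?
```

arr has length 7. The slice arr[3:] selects indices [3, 4, 5, 6] (3->6, 4->11, 5->4, 6->12), giving [6, 11, 4, 12].

[6, 11, 4, 12]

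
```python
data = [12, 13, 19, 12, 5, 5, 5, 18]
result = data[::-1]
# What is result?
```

data has length 8. The slice data[::-1] selects indices [7, 6, 5, 4, 3, 2, 1, 0] (7->18, 6->5, 5->5, 4->5, 3->12, 2->19, 1->13, 0->12), giving [18, 5, 5, 5, 12, 19, 13, 12].

[18, 5, 5, 5, 12, 19, 13, 12]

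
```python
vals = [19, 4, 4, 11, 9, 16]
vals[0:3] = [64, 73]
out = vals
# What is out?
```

vals starts as [19, 4, 4, 11, 9, 16] (length 6). The slice vals[0:3] covers indices [0, 1, 2] with values [19, 4, 4]. Replacing that slice with [64, 73] (different length) produces [64, 73, 11, 9, 16].

[64, 73, 11, 9, 16]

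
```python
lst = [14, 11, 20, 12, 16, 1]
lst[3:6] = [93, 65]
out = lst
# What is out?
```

lst starts as [14, 11, 20, 12, 16, 1] (length 6). The slice lst[3:6] covers indices [3, 4, 5] with values [12, 16, 1]. Replacing that slice with [93, 65] (different length) produces [14, 11, 20, 93, 65].

[14, 11, 20, 93, 65]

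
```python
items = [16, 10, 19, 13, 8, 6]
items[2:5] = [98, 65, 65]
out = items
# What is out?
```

items starts as [16, 10, 19, 13, 8, 6] (length 6). The slice items[2:5] covers indices [2, 3, 4] with values [19, 13, 8]. Replacing that slice with [98, 65, 65] (same length) produces [16, 10, 98, 65, 65, 6].

[16, 10, 98, 65, 65, 6]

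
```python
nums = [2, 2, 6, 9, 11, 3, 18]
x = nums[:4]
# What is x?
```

nums has length 7. The slice nums[:4] selects indices [0, 1, 2, 3] (0->2, 1->2, 2->6, 3->9), giving [2, 2, 6, 9].

[2, 2, 6, 9]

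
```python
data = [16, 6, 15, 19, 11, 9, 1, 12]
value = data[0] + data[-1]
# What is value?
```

data has length 8. data[0] = 16.
data has length 8. Negative index -1 maps to positive index 8 + (-1) = 7. data[7] = 12.
Sum: 16 + 12 = 28.

28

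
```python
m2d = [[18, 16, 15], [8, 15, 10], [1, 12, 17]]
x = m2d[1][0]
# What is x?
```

m2d[1] = [8, 15, 10]. Taking column 0 of that row yields 8.

8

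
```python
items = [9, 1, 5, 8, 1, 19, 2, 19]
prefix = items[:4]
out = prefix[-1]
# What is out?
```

items has length 8. The slice items[:4] selects indices [0, 1, 2, 3] (0->9, 1->1, 2->5, 3->8), giving [9, 1, 5, 8]. So prefix = [9, 1, 5, 8]. Then prefix[-1] = 8.

8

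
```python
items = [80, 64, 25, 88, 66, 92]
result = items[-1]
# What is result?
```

items has length 6. Negative index -1 maps to positive index 6 + (-1) = 5. items[5] = 92.

92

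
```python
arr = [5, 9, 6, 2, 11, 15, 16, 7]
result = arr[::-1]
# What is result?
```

arr has length 8. The slice arr[::-1] selects indices [7, 6, 5, 4, 3, 2, 1, 0] (7->7, 6->16, 5->15, 4->11, 3->2, 2->6, 1->9, 0->5), giving [7, 16, 15, 11, 2, 6, 9, 5].

[7, 16, 15, 11, 2, 6, 9, 5]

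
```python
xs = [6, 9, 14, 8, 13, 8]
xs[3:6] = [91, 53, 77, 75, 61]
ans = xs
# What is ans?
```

xs starts as [6, 9, 14, 8, 13, 8] (length 6). The slice xs[3:6] covers indices [3, 4, 5] with values [8, 13, 8]. Replacing that slice with [91, 53, 77, 75, 61] (different length) produces [6, 9, 14, 91, 53, 77, 75, 61].

[6, 9, 14, 91, 53, 77, 75, 61]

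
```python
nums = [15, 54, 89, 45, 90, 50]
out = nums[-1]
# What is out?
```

nums has length 6. Negative index -1 maps to positive index 6 + (-1) = 5. nums[5] = 50.

50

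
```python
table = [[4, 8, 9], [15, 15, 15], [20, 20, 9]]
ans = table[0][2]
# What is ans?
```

table[0] = [4, 8, 9]. Taking column 2 of that row yields 9.

9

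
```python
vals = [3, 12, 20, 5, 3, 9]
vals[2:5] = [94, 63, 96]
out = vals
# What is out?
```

vals starts as [3, 12, 20, 5, 3, 9] (length 6). The slice vals[2:5] covers indices [2, 3, 4] with values [20, 5, 3]. Replacing that slice with [94, 63, 96] (same length) produces [3, 12, 94, 63, 96, 9].

[3, 12, 94, 63, 96, 9]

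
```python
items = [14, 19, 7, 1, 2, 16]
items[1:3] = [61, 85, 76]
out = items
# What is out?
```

items starts as [14, 19, 7, 1, 2, 16] (length 6). The slice items[1:3] covers indices [1, 2] with values [19, 7]. Replacing that slice with [61, 85, 76] (different length) produces [14, 61, 85, 76, 1, 2, 16].

[14, 61, 85, 76, 1, 2, 16]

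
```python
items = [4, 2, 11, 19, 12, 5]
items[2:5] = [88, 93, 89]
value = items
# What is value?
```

items starts as [4, 2, 11, 19, 12, 5] (length 6). The slice items[2:5] covers indices [2, 3, 4] with values [11, 19, 12]. Replacing that slice with [88, 93, 89] (same length) produces [4, 2, 88, 93, 89, 5].

[4, 2, 88, 93, 89, 5]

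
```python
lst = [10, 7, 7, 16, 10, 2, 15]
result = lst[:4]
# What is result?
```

lst has length 7. The slice lst[:4] selects indices [0, 1, 2, 3] (0->10, 1->7, 2->7, 3->16), giving [10, 7, 7, 16].

[10, 7, 7, 16]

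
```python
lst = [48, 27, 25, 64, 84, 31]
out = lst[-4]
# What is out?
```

lst has length 6. Negative index -4 maps to positive index 6 + (-4) = 2. lst[2] = 25.

25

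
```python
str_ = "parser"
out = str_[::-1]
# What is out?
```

str_ has length 6. The slice str_[::-1] selects indices [5, 4, 3, 2, 1, 0] (5->'r', 4->'e', 3->'s', 2->'r', 1->'a', 0->'p'), giving 'resrap'.

'resrap'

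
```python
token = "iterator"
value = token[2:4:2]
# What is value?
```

token has length 8. The slice token[2:4:2] selects indices [2] (2->'e'), giving 'e'.

'e'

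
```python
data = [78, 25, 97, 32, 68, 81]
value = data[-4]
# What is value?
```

data has length 6. Negative index -4 maps to positive index 6 + (-4) = 2. data[2] = 97.

97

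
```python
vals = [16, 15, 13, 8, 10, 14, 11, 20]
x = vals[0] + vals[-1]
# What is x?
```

vals has length 8. vals[0] = 16.
vals has length 8. Negative index -1 maps to positive index 8 + (-1) = 7. vals[7] = 20.
Sum: 16 + 20 = 36.

36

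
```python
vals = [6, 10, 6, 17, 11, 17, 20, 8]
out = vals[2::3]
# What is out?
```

vals has length 8. The slice vals[2::3] selects indices [2, 5] (2->6, 5->17), giving [6, 17].

[6, 17]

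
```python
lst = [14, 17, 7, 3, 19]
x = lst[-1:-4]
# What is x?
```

lst has length 5. The slice lst[-1:-4] resolves to an empty index range, so the result is [].

[]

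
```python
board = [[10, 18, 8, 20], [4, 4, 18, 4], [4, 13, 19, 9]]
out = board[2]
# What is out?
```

board has 3 rows. Row 2 is [4, 13, 19, 9].

[4, 13, 19, 9]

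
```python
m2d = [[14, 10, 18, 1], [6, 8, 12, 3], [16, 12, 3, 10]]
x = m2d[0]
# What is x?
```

m2d has 3 rows. Row 0 is [14, 10, 18, 1].

[14, 10, 18, 1]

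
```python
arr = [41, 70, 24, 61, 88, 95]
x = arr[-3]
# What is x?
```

arr has length 6. Negative index -3 maps to positive index 6 + (-3) = 3. arr[3] = 61.

61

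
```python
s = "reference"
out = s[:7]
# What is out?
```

s has length 9. The slice s[:7] selects indices [0, 1, 2, 3, 4, 5, 6] (0->'r', 1->'e', 2->'f', 3->'e', 4->'r', 5->'e', 6->'n'), giving 'referen'.

'referen'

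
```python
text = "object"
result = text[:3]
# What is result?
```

text has length 6. The slice text[:3] selects indices [0, 1, 2] (0->'o', 1->'b', 2->'j'), giving 'obj'.

'obj'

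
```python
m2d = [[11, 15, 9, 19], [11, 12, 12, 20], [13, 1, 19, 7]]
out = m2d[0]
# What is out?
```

m2d has 3 rows. Row 0 is [11, 15, 9, 19].

[11, 15, 9, 19]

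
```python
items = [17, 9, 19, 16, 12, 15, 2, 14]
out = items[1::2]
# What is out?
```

items has length 8. The slice items[1::2] selects indices [1, 3, 5, 7] (1->9, 3->16, 5->15, 7->14), giving [9, 16, 15, 14].

[9, 16, 15, 14]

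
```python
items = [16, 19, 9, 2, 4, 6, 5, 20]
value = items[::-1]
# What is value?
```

items has length 8. The slice items[::-1] selects indices [7, 6, 5, 4, 3, 2, 1, 0] (7->20, 6->5, 5->6, 4->4, 3->2, 2->9, 1->19, 0->16), giving [20, 5, 6, 4, 2, 9, 19, 16].

[20, 5, 6, 4, 2, 9, 19, 16]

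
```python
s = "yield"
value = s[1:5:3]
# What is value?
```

s has length 5. The slice s[1:5:3] selects indices [1, 4] (1->'i', 4->'d'), giving 'id'.

'id'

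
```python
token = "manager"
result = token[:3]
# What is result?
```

token has length 7. The slice token[:3] selects indices [0, 1, 2] (0->'m', 1->'a', 2->'n'), giving 'man'.

'man'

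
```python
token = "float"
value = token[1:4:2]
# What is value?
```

token has length 5. The slice token[1:4:2] selects indices [1, 3] (1->'l', 3->'a'), giving 'la'.

'la'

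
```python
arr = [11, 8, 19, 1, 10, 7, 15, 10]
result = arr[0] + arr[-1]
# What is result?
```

arr has length 8. arr[0] = 11.
arr has length 8. Negative index -1 maps to positive index 8 + (-1) = 7. arr[7] = 10.
Sum: 11 + 10 = 21.

21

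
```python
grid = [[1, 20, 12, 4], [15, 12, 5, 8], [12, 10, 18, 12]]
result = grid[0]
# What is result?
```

grid has 3 rows. Row 0 is [1, 20, 12, 4].

[1, 20, 12, 4]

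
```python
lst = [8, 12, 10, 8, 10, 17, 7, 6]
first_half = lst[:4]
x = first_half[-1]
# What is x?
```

lst has length 8. The slice lst[:4] selects indices [0, 1, 2, 3] (0->8, 1->12, 2->10, 3->8), giving [8, 12, 10, 8]. So first_half = [8, 12, 10, 8]. Then first_half[-1] = 8.

8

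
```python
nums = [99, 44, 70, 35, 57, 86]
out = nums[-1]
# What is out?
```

nums has length 6. Negative index -1 maps to positive index 6 + (-1) = 5. nums[5] = 86.

86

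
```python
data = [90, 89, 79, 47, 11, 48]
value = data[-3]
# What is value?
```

data has length 6. Negative index -3 maps to positive index 6 + (-3) = 3. data[3] = 47.

47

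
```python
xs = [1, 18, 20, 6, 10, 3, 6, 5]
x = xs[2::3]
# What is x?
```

xs has length 8. The slice xs[2::3] selects indices [2, 5] (2->20, 5->3), giving [20, 3].

[20, 3]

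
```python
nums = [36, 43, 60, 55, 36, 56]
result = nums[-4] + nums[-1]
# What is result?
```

nums has length 6. Negative index -4 maps to positive index 6 + (-4) = 2. nums[2] = 60.
nums has length 6. Negative index -1 maps to positive index 6 + (-1) = 5. nums[5] = 56.
Sum: 60 + 56 = 116.

116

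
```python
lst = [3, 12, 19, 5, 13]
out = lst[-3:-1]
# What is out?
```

lst has length 5. The slice lst[-3:-1] selects indices [2, 3] (2->19, 3->5), giving [19, 5].

[19, 5]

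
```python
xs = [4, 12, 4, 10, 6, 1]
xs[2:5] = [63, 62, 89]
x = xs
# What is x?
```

xs starts as [4, 12, 4, 10, 6, 1] (length 6). The slice xs[2:5] covers indices [2, 3, 4] with values [4, 10, 6]. Replacing that slice with [63, 62, 89] (same length) produces [4, 12, 63, 62, 89, 1].

[4, 12, 63, 62, 89, 1]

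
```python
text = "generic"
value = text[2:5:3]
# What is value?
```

text has length 7. The slice text[2:5:3] selects indices [2] (2->'n'), giving 'n'.

'n'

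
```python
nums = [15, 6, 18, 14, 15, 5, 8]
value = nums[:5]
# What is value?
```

nums has length 7. The slice nums[:5] selects indices [0, 1, 2, 3, 4] (0->15, 1->6, 2->18, 3->14, 4->15), giving [15, 6, 18, 14, 15].

[15, 6, 18, 14, 15]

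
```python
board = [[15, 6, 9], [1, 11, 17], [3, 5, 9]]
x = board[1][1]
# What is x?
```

board[1] = [1, 11, 17]. Taking column 1 of that row yields 11.

11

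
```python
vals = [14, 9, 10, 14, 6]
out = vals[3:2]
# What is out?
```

vals has length 5. The slice vals[3:2] resolves to an empty index range, so the result is [].

[]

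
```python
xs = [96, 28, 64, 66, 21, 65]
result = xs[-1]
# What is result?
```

xs has length 6. Negative index -1 maps to positive index 6 + (-1) = 5. xs[5] = 65.

65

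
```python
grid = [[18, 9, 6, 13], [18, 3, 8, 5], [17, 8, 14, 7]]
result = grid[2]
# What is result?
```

grid has 3 rows. Row 2 is [17, 8, 14, 7].

[17, 8, 14, 7]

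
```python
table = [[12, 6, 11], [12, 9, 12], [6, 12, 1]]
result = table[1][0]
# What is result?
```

table[1] = [12, 9, 12]. Taking column 0 of that row yields 12.

12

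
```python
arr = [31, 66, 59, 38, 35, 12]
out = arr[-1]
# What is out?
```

arr has length 6. Negative index -1 maps to positive index 6 + (-1) = 5. arr[5] = 12.

12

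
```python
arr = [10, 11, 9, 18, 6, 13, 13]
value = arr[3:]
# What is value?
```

arr has length 7. The slice arr[3:] selects indices [3, 4, 5, 6] (3->18, 4->6, 5->13, 6->13), giving [18, 6, 13, 13].

[18, 6, 13, 13]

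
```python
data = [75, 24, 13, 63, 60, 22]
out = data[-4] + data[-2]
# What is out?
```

data has length 6. Negative index -4 maps to positive index 6 + (-4) = 2. data[2] = 13.
data has length 6. Negative index -2 maps to positive index 6 + (-2) = 4. data[4] = 60.
Sum: 13 + 60 = 73.

73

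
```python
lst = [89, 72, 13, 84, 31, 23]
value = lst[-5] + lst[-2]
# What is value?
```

lst has length 6. Negative index -5 maps to positive index 6 + (-5) = 1. lst[1] = 72.
lst has length 6. Negative index -2 maps to positive index 6 + (-2) = 4. lst[4] = 31.
Sum: 72 + 31 = 103.

103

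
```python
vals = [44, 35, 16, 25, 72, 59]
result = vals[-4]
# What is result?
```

vals has length 6. Negative index -4 maps to positive index 6 + (-4) = 2. vals[2] = 16.

16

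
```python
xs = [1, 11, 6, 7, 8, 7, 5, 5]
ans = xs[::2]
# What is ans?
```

xs has length 8. The slice xs[::2] selects indices [0, 2, 4, 6] (0->1, 2->6, 4->8, 6->5), giving [1, 6, 8, 5].

[1, 6, 8, 5]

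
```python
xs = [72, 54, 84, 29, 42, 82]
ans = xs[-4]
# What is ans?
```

xs has length 6. Negative index -4 maps to positive index 6 + (-4) = 2. xs[2] = 84.

84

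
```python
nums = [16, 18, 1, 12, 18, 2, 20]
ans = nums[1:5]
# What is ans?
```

nums has length 7. The slice nums[1:5] selects indices [1, 2, 3, 4] (1->18, 2->1, 3->12, 4->18), giving [18, 1, 12, 18].

[18, 1, 12, 18]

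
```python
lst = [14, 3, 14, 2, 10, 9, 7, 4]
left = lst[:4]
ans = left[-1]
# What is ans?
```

lst has length 8. The slice lst[:4] selects indices [0, 1, 2, 3] (0->14, 1->3, 2->14, 3->2), giving [14, 3, 14, 2]. So left = [14, 3, 14, 2]. Then left[-1] = 2.

2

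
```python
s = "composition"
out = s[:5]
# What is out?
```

s has length 11. The slice s[:5] selects indices [0, 1, 2, 3, 4] (0->'c', 1->'o', 2->'m', 3->'p', 4->'o'), giving 'compo'.

'compo'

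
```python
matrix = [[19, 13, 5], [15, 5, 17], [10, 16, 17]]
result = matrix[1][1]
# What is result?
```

matrix[1] = [15, 5, 17]. Taking column 1 of that row yields 5.

5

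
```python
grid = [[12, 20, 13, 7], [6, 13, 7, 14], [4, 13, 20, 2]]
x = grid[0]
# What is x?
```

grid has 3 rows. Row 0 is [12, 20, 13, 7].

[12, 20, 13, 7]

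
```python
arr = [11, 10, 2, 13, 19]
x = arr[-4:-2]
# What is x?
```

arr has length 5. The slice arr[-4:-2] selects indices [1, 2] (1->10, 2->2), giving [10, 2].

[10, 2]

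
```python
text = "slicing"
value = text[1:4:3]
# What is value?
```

text has length 7. The slice text[1:4:3] selects indices [1] (1->'l'), giving 'l'.

'l'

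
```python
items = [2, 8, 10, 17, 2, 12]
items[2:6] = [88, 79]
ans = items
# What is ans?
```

items starts as [2, 8, 10, 17, 2, 12] (length 6). The slice items[2:6] covers indices [2, 3, 4, 5] with values [10, 17, 2, 12]. Replacing that slice with [88, 79] (different length) produces [2, 8, 88, 79].

[2, 8, 88, 79]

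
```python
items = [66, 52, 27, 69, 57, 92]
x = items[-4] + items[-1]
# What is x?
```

items has length 6. Negative index -4 maps to positive index 6 + (-4) = 2. items[2] = 27.
items has length 6. Negative index -1 maps to positive index 6 + (-1) = 5. items[5] = 92.
Sum: 27 + 92 = 119.

119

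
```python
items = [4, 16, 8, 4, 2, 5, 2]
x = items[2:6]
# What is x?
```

items has length 7. The slice items[2:6] selects indices [2, 3, 4, 5] (2->8, 3->4, 4->2, 5->5), giving [8, 4, 2, 5].

[8, 4, 2, 5]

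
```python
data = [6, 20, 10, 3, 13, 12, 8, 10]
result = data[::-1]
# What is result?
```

data has length 8. The slice data[::-1] selects indices [7, 6, 5, 4, 3, 2, 1, 0] (7->10, 6->8, 5->12, 4->13, 3->3, 2->10, 1->20, 0->6), giving [10, 8, 12, 13, 3, 10, 20, 6].

[10, 8, 12, 13, 3, 10, 20, 6]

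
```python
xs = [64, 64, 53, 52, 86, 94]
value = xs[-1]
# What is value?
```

xs has length 6. Negative index -1 maps to positive index 6 + (-1) = 5. xs[5] = 94.

94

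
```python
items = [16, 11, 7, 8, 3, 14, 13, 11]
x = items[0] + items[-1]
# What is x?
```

items has length 8. items[0] = 16.
items has length 8. Negative index -1 maps to positive index 8 + (-1) = 7. items[7] = 11.
Sum: 16 + 11 = 27.

27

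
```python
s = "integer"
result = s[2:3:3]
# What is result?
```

s has length 7. The slice s[2:3:3] selects indices [2] (2->'t'), giving 't'.

't'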